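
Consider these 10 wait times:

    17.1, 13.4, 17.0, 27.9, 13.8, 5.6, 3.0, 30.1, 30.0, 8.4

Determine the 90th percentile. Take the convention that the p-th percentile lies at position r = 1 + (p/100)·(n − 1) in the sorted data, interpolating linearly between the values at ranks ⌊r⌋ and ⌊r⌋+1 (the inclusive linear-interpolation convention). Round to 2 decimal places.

30.01

Sorted: 3.0, 5.6, 8.4, 13.4, 13.8, 17.0, 17.1, 27.9, 30.0, 30.1.
n = 10.
r = 1 + (90/100)·(10 − 1) = 1 + 8.1 = 9.1.
Rank 9 is 30.0 and rank 10 is 30.1.
Interpolate: 30.0 + 0.1·(30.1 − 30.0) = 30.0 + 0.1·0.1 = 30.01.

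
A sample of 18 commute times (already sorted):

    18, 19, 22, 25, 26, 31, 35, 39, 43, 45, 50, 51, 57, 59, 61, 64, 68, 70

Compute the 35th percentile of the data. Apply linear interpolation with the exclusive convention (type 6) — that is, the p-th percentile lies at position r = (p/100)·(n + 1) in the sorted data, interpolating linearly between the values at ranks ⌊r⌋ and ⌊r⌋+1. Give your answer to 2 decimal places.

n = 18.
r = (35/100)·(18 + 1) = 6.65.
Rank 6 is 31 and rank 7 is 35.
Interpolate: 31 + 0.65·(35 − 31) = 31 + 0.65·4 = 33.6.

33.60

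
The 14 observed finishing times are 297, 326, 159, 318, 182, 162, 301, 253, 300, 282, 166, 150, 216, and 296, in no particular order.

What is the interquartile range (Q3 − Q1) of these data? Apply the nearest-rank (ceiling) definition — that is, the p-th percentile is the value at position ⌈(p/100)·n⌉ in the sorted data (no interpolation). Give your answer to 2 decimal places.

Sorted: 150, 159, 162, 166, 182, 216, 253, 282, 296, 297, 300, 301, 318, 326.
n = 14.
P25: rank ⌈25/100·14⌉ = 4 → 166.
P75: rank ⌈75/100·14⌉ = 11 → 300.
Difference: 300 − 166 = 134.

134.00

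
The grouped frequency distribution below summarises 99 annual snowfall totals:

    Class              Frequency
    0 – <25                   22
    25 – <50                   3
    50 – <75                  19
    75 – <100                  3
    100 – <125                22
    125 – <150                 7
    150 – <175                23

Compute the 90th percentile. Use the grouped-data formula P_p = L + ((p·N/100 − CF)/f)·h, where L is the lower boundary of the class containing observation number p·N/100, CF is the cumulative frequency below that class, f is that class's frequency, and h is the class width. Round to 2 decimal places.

N = 99; target position k = 90/100 · 99 = 89.1.
Cumulative frequencies: 22, 25, 44, 47, 69, 76, 99.
Observation 89.1 falls in the class 150 – <175.
L = 150, CF = 76, f = 23, h = 25.
P90 = 150 + ((89.1 − 76)/23)·25 = 150 + 14.2391 = 164.239.

164.24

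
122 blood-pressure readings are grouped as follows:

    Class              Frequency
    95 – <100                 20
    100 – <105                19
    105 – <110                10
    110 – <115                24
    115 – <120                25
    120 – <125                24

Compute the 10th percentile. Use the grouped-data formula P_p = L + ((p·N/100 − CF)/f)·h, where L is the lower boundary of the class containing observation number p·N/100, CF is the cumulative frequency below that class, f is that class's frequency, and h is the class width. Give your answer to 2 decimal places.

98.05

N = 122; target position k = 10/100 · 122 = 12.2.
Cumulative frequencies: 20, 39, 49, 73, 98, 122.
Observation 12.2 falls in the class 95 – <100.
L = 95, CF = 0, f = 20, h = 5.
P10 = 95 + ((12.2 − 0)/20)·5 = 95 + 3.05 = 98.05.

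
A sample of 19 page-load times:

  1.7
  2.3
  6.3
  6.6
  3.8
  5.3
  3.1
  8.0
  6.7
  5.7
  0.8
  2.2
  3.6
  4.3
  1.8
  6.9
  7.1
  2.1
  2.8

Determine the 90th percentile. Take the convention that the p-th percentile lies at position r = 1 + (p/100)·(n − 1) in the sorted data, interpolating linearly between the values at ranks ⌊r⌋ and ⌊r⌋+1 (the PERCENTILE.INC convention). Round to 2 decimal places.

Sorted: 0.8, 1.7, 1.8, 2.1, 2.2, 2.3, 2.8, 3.1, 3.6, 3.8, 4.3, 5.3, 5.7, 6.3, 6.6, 6.7, 6.9, 7.1, 8.0.
n = 19.
r = 1 + (90/100)·(19 − 1) = 1 + 16.2 = 17.2.
Rank 17 is 6.9 and rank 18 is 7.1.
Interpolate: 6.9 + 0.2·(7.1 − 6.9) = 6.9 + 0.2·0.2 = 6.94.

6.94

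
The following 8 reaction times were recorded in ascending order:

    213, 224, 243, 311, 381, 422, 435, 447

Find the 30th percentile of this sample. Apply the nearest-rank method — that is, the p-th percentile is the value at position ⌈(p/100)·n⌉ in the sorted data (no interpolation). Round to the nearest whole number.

243

n = 8.
Position = ⌈30/100 · 8⌉ = ⌈2.4⌉ = 3.
The value at rank 3 is 243.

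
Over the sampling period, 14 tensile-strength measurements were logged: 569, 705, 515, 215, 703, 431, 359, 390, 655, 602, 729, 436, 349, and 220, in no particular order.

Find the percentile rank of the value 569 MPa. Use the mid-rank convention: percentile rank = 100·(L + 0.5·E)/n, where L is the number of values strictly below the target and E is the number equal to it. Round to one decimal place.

60.7

Sorted: 215, 220, 349, 359, 390, 431, 436, 515, 569, 602, 655, 703, 705, 729.
Count below 569: L = 8; count equal: E = 1; n = 14.
Percentile rank = 100·(8 + 0.5·1)/14 = 100·8.5/14 = 60.71.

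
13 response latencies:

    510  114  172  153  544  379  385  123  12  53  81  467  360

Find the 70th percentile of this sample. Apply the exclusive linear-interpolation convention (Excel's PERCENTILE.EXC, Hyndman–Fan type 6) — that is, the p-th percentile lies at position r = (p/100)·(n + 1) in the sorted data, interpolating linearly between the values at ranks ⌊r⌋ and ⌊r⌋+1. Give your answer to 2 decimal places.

383.80

Sorted: 12, 53, 81, 114, 123, 153, 172, 360, 379, 385, 467, 510, 544.
n = 13.
r = (70/100)·(13 + 1) = 9.8.
Rank 9 is 379 and rank 10 is 385.
Interpolate: 379 + 0.8·(385 − 379) = 379 + 0.8·6 = 383.8.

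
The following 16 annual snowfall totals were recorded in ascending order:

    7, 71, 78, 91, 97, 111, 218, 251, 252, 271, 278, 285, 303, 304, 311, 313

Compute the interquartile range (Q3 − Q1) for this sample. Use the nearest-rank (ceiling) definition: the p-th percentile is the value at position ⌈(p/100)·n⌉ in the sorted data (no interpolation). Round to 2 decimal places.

194.00

n = 16.
P25: rank ⌈25/100·16⌉ = 4 → 91.
P75: rank ⌈75/100·16⌉ = 12 → 285.
Difference: 285 − 91 = 194.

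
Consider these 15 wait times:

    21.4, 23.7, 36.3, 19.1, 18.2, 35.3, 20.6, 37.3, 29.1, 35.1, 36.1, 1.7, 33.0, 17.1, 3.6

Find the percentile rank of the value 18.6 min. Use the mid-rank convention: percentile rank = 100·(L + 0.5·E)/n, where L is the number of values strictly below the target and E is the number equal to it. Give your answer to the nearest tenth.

26.7

Sorted: 1.7, 3.6, 17.1, 18.2, 19.1, 20.6, 21.4, 23.7, 29.1, 33.0, 35.1, 35.3, 36.1, 36.3, 37.3.
Count below 18.6: L = 4; count equal: E = 0; n = 15.
Percentile rank = 100·(4 + 0.5·0)/15 = 100·4/15 = 26.67.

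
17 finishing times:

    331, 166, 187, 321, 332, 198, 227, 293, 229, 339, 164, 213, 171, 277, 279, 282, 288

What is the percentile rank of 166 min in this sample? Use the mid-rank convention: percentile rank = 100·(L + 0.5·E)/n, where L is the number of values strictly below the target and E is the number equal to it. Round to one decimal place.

8.8

Sorted: 164, 166, 171, 187, 198, 213, 227, 229, 277, 279, 282, 288, 293, 321, 331, 332, 339.
Count below 166: L = 1; count equal: E = 1; n = 17.
Percentile rank = 100·(1 + 0.5·1)/17 = 100·1.5/17 = 8.824.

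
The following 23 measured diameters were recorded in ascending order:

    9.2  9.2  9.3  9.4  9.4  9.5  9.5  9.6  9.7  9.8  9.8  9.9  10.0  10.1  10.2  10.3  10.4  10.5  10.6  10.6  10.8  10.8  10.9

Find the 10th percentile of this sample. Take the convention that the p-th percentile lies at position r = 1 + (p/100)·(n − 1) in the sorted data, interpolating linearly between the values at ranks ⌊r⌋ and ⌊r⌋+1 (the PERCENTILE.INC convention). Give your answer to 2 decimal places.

9.32

n = 23.
r = 1 + (10/100)·(23 − 1) = 1 + 2.2 = 3.2.
Rank 3 is 9.3 and rank 4 is 9.4.
Interpolate: 9.3 + 0.2·(9.4 − 9.3) = 9.3 + 0.2·0.1 = 9.32.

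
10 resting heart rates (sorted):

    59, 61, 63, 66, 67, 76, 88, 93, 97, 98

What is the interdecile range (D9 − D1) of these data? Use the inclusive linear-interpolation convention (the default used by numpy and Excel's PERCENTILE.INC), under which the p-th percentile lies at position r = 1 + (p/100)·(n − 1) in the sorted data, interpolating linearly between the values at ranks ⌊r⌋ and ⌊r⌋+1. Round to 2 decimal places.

n = 10.
P10: r = 1.9; ranks 1–2 are 59, 61; interpolating gives 60.8.
P90: r = 9.1; ranks 9–10 are 97, 98; interpolating gives 97.1.
Difference: 97.1 − 60.8 = 36.3.

36.30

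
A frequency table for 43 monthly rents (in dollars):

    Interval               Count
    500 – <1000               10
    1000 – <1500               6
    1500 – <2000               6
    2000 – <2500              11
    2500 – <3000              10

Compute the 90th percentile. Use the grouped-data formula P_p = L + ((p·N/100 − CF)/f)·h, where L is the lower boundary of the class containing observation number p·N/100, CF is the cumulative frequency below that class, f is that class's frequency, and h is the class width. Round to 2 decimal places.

N = 43; target position k = 90/100 · 43 = 38.7.
Cumulative frequencies: 10, 16, 22, 33, 43.
Observation 38.7 falls in the class 2500 – <3000.
L = 2500, CF = 33, f = 10, h = 500.
P90 = 2500 + ((38.7 − 33)/10)·500 = 2500 + 285 = 2785.

2785.00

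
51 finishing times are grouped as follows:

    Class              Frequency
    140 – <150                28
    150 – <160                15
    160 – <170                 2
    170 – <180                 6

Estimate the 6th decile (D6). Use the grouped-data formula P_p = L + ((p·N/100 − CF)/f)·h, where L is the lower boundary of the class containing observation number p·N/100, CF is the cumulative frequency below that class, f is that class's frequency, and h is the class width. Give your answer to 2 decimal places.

N = 51; target position k = 60/100 · 51 = 30.6.
Cumulative frequencies: 28, 43, 45, 51.
Observation 30.6 falls in the class 150 – <160.
L = 150, CF = 28, f = 15, h = 10.
P60 = 150 + ((30.6 − 28)/15)·10 = 150 + 1.73333 = 151.733.

151.73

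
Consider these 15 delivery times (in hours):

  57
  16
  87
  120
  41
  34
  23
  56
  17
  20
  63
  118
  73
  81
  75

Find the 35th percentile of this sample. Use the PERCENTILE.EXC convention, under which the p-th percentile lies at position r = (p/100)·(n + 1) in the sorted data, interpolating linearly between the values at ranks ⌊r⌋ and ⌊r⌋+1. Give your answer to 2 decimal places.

38.20

Sorted: 16, 17, 20, 23, 34, 41, 56, 57, 63, 73, 75, 81, 87, 118, 120.
n = 15.
r = (35/100)·(15 + 1) = 5.6.
Rank 5 is 34 and rank 6 is 41.
Interpolate: 34 + 0.6·(41 − 34) = 34 + 0.6·7 = 38.2.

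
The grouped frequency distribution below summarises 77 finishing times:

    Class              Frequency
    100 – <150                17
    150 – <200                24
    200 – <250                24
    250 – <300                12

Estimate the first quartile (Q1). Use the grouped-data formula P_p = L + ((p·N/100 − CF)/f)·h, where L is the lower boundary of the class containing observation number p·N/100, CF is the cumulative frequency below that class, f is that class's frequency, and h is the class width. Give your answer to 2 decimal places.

154.69

N = 77; target position k = 25/100 · 77 = 19.25.
Cumulative frequencies: 17, 41, 65, 77.
Observation 19.25 falls in the class 150 – <200.
L = 150, CF = 17, f = 24, h = 50.
P25 = 150 + ((19.25 − 17)/24)·50 = 150 + 4.6875 = 154.688.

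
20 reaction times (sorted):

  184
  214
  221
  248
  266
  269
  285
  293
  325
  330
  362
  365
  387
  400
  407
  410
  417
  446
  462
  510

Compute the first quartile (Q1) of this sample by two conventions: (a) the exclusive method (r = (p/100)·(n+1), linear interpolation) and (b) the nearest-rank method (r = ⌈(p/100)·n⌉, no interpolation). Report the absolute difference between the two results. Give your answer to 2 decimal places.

0.75

n = 20.
(a) r = 5.25; between ranks 5 (266) and 6 (269): 266.75.
(b) the nearest-rank method: rank 5 → 266.
|266.75 − 266| = 0.75.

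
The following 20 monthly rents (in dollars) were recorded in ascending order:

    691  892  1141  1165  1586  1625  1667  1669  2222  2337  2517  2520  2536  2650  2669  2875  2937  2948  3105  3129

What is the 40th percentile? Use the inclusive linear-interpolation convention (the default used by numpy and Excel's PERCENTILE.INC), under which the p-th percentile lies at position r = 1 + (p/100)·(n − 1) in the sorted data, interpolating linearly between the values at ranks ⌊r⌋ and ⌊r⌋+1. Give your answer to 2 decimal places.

2000.80

n = 20.
r = 1 + (40/100)·(20 − 1) = 1 + 7.6 = 8.6.
Rank 8 is 1669 and rank 9 is 2222.
Interpolate: 1669 + 0.6·(2222 − 1669) = 1669 + 0.6·553 = 2000.8.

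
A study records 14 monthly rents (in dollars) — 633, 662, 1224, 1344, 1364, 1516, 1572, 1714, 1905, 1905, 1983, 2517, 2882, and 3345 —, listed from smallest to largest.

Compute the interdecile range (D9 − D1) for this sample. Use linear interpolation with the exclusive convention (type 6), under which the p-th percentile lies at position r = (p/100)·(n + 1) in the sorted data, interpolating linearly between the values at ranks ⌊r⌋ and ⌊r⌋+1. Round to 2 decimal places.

n = 14.
P10: r = 1.5; ranks 1–2 are 633, 662; interpolating gives 647.5.
P90: r = 13.5; ranks 13–14 are 2882, 3345; interpolating gives 3113.5.
Difference: 3113.5 − 647.5 = 2466.

2466.00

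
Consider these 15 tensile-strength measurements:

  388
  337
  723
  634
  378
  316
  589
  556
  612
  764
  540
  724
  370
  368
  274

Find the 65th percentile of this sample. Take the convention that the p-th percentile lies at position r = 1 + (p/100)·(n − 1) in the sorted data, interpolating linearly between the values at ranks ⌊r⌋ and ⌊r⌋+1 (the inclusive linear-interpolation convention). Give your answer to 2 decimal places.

Sorted: 274, 316, 337, 368, 370, 378, 388, 540, 556, 589, 612, 634, 723, 724, 764.
n = 15.
r = 1 + (65/100)·(15 − 1) = 1 + 9.1 = 10.1.
Rank 10 is 589 and rank 11 is 612.
Interpolate: 589 + 0.1·(612 − 589) = 589 + 0.1·23 = 591.3.

591.30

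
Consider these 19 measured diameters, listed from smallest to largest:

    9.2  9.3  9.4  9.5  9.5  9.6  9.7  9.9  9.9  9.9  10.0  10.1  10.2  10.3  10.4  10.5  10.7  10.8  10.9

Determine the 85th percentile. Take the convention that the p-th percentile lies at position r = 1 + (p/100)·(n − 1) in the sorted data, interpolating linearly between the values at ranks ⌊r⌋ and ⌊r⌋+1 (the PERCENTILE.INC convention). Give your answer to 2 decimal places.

10.56

n = 19.
r = 1 + (85/100)·(19 − 1) = 1 + 15.3 = 16.3.
Rank 16 is 10.5 and rank 17 is 10.7.
Interpolate: 10.5 + 0.3·(10.7 − 10.5) = 10.5 + 0.3·0.2 = 10.56.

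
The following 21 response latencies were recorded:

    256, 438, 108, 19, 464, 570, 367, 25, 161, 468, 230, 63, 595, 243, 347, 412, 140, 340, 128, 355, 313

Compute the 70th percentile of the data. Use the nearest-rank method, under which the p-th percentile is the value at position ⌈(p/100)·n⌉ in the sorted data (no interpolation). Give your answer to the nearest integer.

Sorted: 19, 25, 63, 108, 128, 140, 161, 230, 243, 256, 313, 340, 347, 355, 367, 412, 438, 464, 468, 570, 595.
n = 21.
Position = ⌈70/100 · 21⌉ = ⌈14.7⌉ = 15.
The value at rank 15 is 367.

367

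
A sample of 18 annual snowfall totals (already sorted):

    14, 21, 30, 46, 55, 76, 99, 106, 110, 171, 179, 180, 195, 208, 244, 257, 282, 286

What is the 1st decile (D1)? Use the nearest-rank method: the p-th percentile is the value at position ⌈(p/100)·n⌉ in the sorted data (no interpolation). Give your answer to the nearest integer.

21

n = 18.
Position = ⌈10/100 · 18⌉ = ⌈1.8⌉ = 2.
The value at rank 2 is 21.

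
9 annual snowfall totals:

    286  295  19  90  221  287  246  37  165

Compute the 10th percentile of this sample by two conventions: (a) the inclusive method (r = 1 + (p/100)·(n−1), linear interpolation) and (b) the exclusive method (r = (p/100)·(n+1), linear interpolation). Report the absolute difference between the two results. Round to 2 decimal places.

Sorted: 19, 37, 90, 165, 221, 246, 286, 287, 295.
n = 9.
(a) r = 1.8; between ranks 1 (19) and 2 (37): 33.4.
(b) r = 1 → value at rank 1 = 19.
|33.4 − 19| = 14.4.

14.40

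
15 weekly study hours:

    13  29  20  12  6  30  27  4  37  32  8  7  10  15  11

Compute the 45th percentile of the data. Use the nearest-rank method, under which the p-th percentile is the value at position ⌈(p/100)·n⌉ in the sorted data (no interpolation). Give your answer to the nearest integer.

12

Sorted: 4, 6, 7, 8, 10, 11, 12, 13, 15, 20, 27, 29, 30, 32, 37.
n = 15.
Position = ⌈45/100 · 15⌉ = ⌈6.75⌉ = 7.
The value at rank 7 is 12.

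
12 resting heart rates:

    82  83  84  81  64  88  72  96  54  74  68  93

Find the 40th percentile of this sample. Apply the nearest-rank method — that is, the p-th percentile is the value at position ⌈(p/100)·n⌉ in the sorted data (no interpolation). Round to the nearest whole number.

Sorted: 54, 64, 68, 72, 74, 81, 82, 83, 84, 88, 93, 96.
n = 12.
Position = ⌈40/100 · 12⌉ = ⌈4.8⌉ = 5.
The value at rank 5 is 74.

74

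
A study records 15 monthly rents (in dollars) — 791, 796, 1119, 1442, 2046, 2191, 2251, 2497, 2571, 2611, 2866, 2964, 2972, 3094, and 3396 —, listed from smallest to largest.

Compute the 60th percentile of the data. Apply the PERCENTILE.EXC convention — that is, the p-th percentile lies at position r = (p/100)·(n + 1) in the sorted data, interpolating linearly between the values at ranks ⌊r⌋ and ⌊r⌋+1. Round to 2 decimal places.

2595.00

n = 15.
r = (60/100)·(15 + 1) = 9.6.
Rank 9 is 2571 and rank 10 is 2611.
Interpolate: 2571 + 0.6·(2611 − 2571) = 2571 + 0.6·40 = 2595.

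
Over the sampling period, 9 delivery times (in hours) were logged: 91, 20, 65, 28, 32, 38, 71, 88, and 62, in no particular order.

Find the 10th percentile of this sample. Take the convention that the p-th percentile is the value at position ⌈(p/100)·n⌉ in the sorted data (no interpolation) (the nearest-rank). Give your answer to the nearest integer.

20

Sorted: 20, 28, 32, 38, 62, 65, 71, 88, 91.
n = 9.
Position = ⌈10/100 · 9⌉ = ⌈0.9⌉ = 1.
The value at rank 1 is 20.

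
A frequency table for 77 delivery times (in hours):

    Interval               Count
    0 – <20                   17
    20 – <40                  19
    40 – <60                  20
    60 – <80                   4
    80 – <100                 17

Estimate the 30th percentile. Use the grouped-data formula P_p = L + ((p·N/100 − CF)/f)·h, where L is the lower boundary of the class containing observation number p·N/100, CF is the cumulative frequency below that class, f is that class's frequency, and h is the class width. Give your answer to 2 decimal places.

26.42

N = 77; target position k = 30/100 · 77 = 23.1.
Cumulative frequencies: 17, 36, 56, 60, 77.
Observation 23.1 falls in the class 20 – <40.
L = 20, CF = 17, f = 19, h = 20.
P30 = 20 + ((23.1 − 17)/19)·20 = 20 + 6.42105 = 26.4211.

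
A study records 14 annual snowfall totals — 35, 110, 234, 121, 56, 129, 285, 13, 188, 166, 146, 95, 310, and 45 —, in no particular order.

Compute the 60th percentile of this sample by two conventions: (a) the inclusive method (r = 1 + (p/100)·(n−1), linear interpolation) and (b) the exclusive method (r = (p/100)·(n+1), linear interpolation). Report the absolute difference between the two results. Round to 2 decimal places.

Sorted: 13, 35, 45, 56, 95, 110, 121, 129, 146, 166, 188, 234, 285, 310.
n = 14.
(a) r = 8.8; between ranks 8 (129) and 9 (146): 142.6.
(b) r = 9 → value at rank 9 = 146.
|142.6 − 146| = 3.4.

3.40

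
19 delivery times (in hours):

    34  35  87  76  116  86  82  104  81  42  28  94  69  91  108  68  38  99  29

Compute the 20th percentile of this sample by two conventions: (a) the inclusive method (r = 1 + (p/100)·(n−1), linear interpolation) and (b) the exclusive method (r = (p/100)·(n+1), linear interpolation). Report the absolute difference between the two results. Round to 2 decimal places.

1.80

Sorted: 28, 29, 34, 35, 38, 42, 68, 69, 76, 81, 82, 86, 87, 91, 94, 99, 104, 108, 116.
n = 19.
(a) r = 4.6; between ranks 4 (35) and 5 (38): 36.8.
(b) r = 4 → value at rank 4 = 35.
|36.8 − 35| = 1.8.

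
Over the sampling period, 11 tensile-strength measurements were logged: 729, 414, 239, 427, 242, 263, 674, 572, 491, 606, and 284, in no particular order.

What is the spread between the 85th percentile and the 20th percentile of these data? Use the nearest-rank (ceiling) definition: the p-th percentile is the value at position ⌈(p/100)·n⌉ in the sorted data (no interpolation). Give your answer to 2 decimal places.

411.00

Sorted: 239, 242, 263, 284, 414, 427, 491, 572, 606, 674, 729.
n = 11.
P20: rank ⌈20/100·11⌉ = 3 → 263.
P85: rank ⌈85/100·11⌉ = 10 → 674.
Difference: 674 − 263 = 411.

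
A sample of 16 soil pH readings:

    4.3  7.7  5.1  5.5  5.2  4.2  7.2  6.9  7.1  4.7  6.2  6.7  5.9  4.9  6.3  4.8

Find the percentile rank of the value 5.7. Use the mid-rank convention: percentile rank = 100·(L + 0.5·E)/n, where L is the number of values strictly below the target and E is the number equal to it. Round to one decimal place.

50.0

Sorted: 4.2, 4.3, 4.7, 4.8, 4.9, 5.1, 5.2, 5.5, 5.9, 6.2, 6.3, 6.7, 6.9, 7.1, 7.2, 7.7.
Count below 5.7: L = 8; count equal: E = 0; n = 16.
Percentile rank = 100·(8 + 0.5·0)/16 = 100·8/16 = 50.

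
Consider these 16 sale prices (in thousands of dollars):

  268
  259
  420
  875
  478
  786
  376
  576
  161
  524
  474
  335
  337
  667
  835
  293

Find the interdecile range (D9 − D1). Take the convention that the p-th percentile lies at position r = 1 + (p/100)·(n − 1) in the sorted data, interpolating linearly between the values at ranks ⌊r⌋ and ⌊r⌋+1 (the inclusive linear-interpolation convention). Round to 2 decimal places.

547.00

Sorted: 161, 259, 268, 293, 335, 337, 376, 420, 474, 478, 524, 576, 667, 786, 835, 875.
n = 16.
P10: r = 2.5; ranks 2–3 are 259, 268; interpolating gives 263.5.
P90: r = 14.5; ranks 14–15 are 786, 835; interpolating gives 810.5.
Difference: 810.5 − 263.5 = 547.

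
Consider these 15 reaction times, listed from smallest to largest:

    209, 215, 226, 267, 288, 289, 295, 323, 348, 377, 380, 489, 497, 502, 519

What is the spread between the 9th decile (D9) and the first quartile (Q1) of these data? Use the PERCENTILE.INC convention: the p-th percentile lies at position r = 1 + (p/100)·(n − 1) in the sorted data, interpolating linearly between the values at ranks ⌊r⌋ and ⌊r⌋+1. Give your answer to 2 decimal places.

n = 15.
P25: r = 4.5; ranks 4–5 are 267, 288; interpolating gives 277.5.
P90: r = 13.6; ranks 13–14 are 497, 502; interpolating gives 500.
Difference: 500 − 277.5 = 222.5.

222.50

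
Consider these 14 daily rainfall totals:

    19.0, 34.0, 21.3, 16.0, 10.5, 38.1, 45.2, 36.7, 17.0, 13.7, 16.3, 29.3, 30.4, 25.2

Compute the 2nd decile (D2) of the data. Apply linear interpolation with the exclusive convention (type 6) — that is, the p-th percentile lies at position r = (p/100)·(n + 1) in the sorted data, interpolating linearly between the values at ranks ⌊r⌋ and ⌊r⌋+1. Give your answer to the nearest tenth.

Sorted: 10.5, 13.7, 16.0, 16.3, 17.0, 19.0, 21.3, 25.2, 29.3, 30.4, 34.0, 36.7, 38.1, 45.2.
n = 14.
r = (20/100)·(14 + 1) = 3.
r is an integer, so P20 is the value at rank 3: 16.0.

16.0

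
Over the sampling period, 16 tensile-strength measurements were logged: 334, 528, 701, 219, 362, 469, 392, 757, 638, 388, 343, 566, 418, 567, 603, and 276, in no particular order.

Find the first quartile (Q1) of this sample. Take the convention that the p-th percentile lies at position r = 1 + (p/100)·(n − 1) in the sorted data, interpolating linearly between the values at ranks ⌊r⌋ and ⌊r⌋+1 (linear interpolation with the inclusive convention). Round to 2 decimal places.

357.25

Sorted: 219, 276, 334, 343, 362, 388, 392, 418, 469, 528, 566, 567, 603, 638, 701, 757.
n = 16.
r = 1 + (25/100)·(16 − 1) = 1 + 3.75 = 4.75.
Rank 4 is 343 and rank 5 is 362.
Interpolate: 343 + 0.75·(362 − 343) = 343 + 0.75·19 = 357.25.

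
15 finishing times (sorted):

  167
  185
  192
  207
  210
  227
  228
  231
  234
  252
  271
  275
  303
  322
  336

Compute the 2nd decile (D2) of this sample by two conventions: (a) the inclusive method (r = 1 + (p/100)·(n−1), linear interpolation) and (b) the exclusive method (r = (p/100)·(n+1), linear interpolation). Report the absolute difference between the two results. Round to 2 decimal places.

n = 15.
(a) r = 3.8; between ranks 3 (192) and 4 (207): 204.
(b) r = 3.2; between ranks 3 (192) and 4 (207): 195.
|204 − 195| = 9.

9.00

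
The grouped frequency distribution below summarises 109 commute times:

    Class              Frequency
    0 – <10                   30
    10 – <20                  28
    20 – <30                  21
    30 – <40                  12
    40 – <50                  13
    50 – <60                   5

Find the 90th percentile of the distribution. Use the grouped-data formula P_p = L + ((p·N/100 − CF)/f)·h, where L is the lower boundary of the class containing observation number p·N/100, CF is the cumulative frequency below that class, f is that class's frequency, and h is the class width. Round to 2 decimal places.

45.46

N = 109; target position k = 90/100 · 109 = 98.1.
Cumulative frequencies: 30, 58, 79, 91, 104, 109.
Observation 98.1 falls in the class 40 – <50.
L = 40, CF = 91, f = 13, h = 10.
P90 = 40 + ((98.1 − 91)/13)·10 = 40 + 5.46154 = 45.4615.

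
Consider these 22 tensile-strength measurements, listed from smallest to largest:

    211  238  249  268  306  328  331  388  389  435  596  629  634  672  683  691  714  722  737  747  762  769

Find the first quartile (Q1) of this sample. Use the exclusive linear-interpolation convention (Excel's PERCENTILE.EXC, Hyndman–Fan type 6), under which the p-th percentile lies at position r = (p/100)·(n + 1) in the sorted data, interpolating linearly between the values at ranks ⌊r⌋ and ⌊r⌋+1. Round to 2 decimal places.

n = 22.
r = (25/100)·(22 + 1) = 5.75.
Rank 5 is 306 and rank 6 is 328.
Interpolate: 306 + 0.75·(328 − 306) = 306 + 0.75·22 = 322.5.

322.50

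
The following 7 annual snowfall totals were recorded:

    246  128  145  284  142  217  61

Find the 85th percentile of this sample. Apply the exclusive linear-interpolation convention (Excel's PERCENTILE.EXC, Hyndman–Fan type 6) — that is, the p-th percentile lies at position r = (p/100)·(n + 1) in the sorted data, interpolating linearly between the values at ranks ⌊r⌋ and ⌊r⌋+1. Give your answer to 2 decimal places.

276.40

Sorted: 61, 128, 142, 145, 217, 246, 284.
n = 7.
r = (85/100)·(7 + 1) = 6.8.
Rank 6 is 246 and rank 7 is 284.
Interpolate: 246 + 0.8·(284 − 246) = 246 + 0.8·38 = 276.4.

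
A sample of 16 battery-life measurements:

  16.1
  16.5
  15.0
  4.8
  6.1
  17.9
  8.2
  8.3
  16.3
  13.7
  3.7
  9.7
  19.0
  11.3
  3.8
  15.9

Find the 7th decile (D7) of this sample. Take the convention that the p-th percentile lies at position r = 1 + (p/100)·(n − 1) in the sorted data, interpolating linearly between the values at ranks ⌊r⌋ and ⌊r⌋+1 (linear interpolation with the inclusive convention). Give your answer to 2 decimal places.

16.00

Sorted: 3.7, 3.8, 4.8, 6.1, 8.2, 8.3, 9.7, 11.3, 13.7, 15.0, 15.9, 16.1, 16.3, 16.5, 17.9, 19.0.
n = 16.
r = 1 + (70/100)·(16 − 1) = 1 + 10.5 = 11.5.
Rank 11 is 15.9 and rank 12 is 16.1.
Interpolate: 15.9 + 0.5·(16.1 − 15.9) = 15.9 + 0.5·0.2 = 16.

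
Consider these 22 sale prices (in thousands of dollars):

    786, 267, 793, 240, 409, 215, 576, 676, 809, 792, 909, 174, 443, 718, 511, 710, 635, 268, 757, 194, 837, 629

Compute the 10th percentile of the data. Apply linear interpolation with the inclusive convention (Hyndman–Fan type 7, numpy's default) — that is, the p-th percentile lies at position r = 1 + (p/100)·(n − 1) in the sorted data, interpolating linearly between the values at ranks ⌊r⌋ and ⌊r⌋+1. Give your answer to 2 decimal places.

Sorted: 174, 194, 215, 240, 267, 268, 409, 443, 511, 576, 629, 635, 676, 710, 718, 757, 786, 792, 793, 809, 837, 909.
n = 22.
r = 1 + (10/100)·(22 − 1) = 1 + 2.1 = 3.1.
Rank 3 is 215 and rank 4 is 240.
Interpolate: 215 + 0.1·(240 − 215) = 215 + 0.1·25 = 217.5.

217.50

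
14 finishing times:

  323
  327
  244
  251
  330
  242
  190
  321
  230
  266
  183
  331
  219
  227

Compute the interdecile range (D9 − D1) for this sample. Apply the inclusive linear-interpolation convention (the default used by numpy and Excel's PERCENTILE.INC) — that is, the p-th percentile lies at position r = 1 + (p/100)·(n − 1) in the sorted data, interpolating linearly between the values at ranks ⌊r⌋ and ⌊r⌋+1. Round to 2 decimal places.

Sorted: 183, 190, 219, 227, 230, 242, 244, 251, 266, 321, 323, 327, 330, 331.
n = 14.
P10: r = 2.3; ranks 2–3 are 190, 219; interpolating gives 198.7.
P90: r = 12.7; ranks 12–13 are 327, 330; interpolating gives 329.1.
Difference: 329.1 − 198.7 = 130.4.

130.40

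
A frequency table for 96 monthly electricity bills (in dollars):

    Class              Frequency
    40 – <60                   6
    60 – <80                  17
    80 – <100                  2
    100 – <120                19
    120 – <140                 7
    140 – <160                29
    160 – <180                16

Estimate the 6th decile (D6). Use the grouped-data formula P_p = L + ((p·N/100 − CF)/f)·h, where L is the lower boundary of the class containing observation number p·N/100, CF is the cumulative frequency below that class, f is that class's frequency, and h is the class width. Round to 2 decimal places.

144.55

N = 96; target position k = 60/100 · 96 = 57.6.
Cumulative frequencies: 6, 23, 25, 44, 51, 80, 96.
Observation 57.6 falls in the class 140 – <160.
L = 140, CF = 51, f = 29, h = 20.
P60 = 140 + ((57.6 − 51)/29)·20 = 140 + 4.55172 = 144.552.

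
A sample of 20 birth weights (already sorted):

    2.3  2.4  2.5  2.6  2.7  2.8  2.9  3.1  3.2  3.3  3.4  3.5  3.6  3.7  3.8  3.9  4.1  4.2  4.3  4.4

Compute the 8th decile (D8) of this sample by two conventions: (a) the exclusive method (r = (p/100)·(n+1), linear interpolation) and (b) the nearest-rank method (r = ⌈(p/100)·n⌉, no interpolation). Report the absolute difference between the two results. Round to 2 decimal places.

n = 20.
(a) r = 16.8; between ranks 16 (3.9) and 17 (4.1): 4.06.
(b) the nearest-rank method: rank 16 → 3.9.
|4.06 − 3.9| = 0.16.

0.16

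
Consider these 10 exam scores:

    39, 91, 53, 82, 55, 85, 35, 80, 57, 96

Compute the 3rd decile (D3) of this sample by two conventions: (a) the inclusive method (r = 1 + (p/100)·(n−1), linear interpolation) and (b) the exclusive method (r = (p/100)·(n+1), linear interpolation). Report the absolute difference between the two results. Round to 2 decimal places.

Sorted: 35, 39, 53, 55, 57, 80, 82, 85, 91, 96.
n = 10.
(a) r = 3.7; between ranks 3 (53) and 4 (55): 54.4.
(b) r = 3.3; between ranks 3 (53) and 4 (55): 53.6.
|54.4 − 53.6| = 0.8.

0.80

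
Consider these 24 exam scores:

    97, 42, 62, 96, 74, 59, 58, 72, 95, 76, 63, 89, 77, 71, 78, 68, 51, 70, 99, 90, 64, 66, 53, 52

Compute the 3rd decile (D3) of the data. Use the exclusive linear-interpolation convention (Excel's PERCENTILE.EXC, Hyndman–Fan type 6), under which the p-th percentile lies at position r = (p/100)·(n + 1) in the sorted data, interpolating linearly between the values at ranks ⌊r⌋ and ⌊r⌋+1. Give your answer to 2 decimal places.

Sorted: 42, 51, 52, 53, 58, 59, 62, 63, 64, 66, 68, 70, 71, 72, 74, 76, 77, 78, 89, 90, 95, 96, 97, 99.
n = 24.
r = (30/100)·(24 + 1) = 7.5.
Rank 7 is 62 and rank 8 is 63.
Interpolate: 62 + 0.5·(63 − 62) = 62 + 0.5·1 = 62.5.

62.50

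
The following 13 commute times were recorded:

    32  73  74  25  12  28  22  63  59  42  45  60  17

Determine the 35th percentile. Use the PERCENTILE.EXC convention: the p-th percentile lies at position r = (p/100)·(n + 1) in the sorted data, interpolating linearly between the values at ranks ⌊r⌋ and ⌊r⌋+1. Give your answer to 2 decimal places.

Sorted: 12, 17, 22, 25, 28, 32, 42, 45, 59, 60, 63, 73, 74.
n = 13.
r = (35/100)·(13 + 1) = 4.9.
Rank 4 is 25 and rank 5 is 28.
Interpolate: 25 + 0.9·(28 − 25) = 25 + 0.9·3 = 27.7.

27.70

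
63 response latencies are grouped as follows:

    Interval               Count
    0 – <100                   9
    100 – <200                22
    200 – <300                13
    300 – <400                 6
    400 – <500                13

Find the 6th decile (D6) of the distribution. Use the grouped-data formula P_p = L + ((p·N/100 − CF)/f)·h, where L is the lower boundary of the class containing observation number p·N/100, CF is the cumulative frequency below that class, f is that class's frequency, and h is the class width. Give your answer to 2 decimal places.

252.31

N = 63; target position k = 60/100 · 63 = 37.8.
Cumulative frequencies: 9, 31, 44, 50, 63.
Observation 37.8 falls in the class 200 – <300.
L = 200, CF = 31, f = 13, h = 100.
P60 = 200 + ((37.8 − 31)/13)·100 = 200 + 52.3077 = 252.308.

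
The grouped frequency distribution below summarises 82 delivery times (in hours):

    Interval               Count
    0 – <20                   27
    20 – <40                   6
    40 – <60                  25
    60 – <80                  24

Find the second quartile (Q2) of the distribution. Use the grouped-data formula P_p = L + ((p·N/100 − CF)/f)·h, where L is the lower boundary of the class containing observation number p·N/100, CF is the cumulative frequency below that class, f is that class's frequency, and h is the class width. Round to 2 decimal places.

N = 82; target position k = 50/100 · 82 = 41.
Cumulative frequencies: 27, 33, 58, 82.
Observation 41 falls in the class 40 – <60.
L = 40, CF = 33, f = 25, h = 20.
P50 = 40 + ((41 − 33)/25)·20 = 40 + 6.4 = 46.4.

46.40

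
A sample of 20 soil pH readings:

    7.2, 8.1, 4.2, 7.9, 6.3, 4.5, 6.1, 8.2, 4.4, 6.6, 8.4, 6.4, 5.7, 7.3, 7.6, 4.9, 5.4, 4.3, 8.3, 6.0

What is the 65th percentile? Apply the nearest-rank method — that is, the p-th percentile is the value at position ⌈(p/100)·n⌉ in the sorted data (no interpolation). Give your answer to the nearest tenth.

7.2

Sorted: 4.2, 4.3, 4.4, 4.5, 4.9, 5.4, 5.7, 6.0, 6.1, 6.3, 6.4, 6.6, 7.2, 7.3, 7.6, 7.9, 8.1, 8.2, 8.3, 8.4.
n = 20.
Position = ⌈65/100 · 20⌉ = ⌈13⌉ = 13.
The value at rank 13 is 7.2.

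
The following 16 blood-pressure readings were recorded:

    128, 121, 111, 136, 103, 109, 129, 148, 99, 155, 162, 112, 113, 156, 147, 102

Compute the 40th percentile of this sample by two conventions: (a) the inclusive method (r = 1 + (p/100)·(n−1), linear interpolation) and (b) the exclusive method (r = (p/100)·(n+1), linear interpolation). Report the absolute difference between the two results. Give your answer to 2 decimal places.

Sorted: 99, 102, 103, 109, 111, 112, 113, 121, 128, 129, 136, 147, 148, 155, 156, 162.
n = 16.
(a) r = 7 → value at rank 7 = 113.
(b) r = 6.8; between ranks 6 (112) and 7 (113): 112.8.
|113 − 112.8| = 0.2.

0.20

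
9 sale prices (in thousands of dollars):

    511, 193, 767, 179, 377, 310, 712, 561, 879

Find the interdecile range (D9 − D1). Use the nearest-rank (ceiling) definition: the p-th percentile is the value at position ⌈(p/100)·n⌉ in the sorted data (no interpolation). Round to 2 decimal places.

700.00

Sorted: 179, 193, 310, 377, 511, 561, 712, 767, 879.
n = 9.
P10: rank ⌈10/100·9⌉ = 1 → 179.
P90: rank ⌈90/100·9⌉ = 9 → 879.
Difference: 879 − 179 = 700.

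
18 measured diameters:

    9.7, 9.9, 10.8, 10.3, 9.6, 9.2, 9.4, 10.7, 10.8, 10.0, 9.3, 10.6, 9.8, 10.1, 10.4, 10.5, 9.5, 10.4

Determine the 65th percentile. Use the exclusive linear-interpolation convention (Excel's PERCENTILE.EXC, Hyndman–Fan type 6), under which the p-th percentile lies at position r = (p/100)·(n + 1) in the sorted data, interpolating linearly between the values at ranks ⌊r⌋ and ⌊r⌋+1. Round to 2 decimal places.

10.40

Sorted: 9.2, 9.3, 9.4, 9.5, 9.6, 9.7, 9.8, 9.9, 10.0, 10.1, 10.3, 10.4, 10.4, 10.5, 10.6, 10.7, 10.8, 10.8.
n = 18.
r = (65/100)·(18 + 1) = 12.35.
Rank 12 is 10.4 and rank 13 is 10.4.
Interpolate: 10.4 + 0.35·(10.4 − 10.4) = 10.4 + 0.35·0 = 10.4.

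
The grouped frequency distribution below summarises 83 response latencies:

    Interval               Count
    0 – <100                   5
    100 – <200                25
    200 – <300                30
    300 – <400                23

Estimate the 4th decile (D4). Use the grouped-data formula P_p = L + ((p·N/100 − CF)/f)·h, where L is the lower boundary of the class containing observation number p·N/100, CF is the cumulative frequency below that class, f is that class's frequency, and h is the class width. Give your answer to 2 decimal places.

210.67

N = 83; target position k = 40/100 · 83 = 33.2.
Cumulative frequencies: 5, 30, 60, 83.
Observation 33.2 falls in the class 200 – <300.
L = 200, CF = 30, f = 30, h = 100.
P40 = 200 + ((33.2 − 30)/30)·100 = 200 + 10.6667 = 210.667.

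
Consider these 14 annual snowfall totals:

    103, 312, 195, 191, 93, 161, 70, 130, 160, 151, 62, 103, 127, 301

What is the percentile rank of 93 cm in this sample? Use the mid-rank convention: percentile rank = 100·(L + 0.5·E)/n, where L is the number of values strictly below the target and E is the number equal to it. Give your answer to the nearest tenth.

17.9

Sorted: 62, 70, 93, 103, 103, 127, 130, 151, 160, 161, 191, 195, 301, 312.
Count below 93: L = 2; count equal: E = 1; n = 14.
Percentile rank = 100·(2 + 0.5·1)/14 = 100·2.5/14 = 17.86.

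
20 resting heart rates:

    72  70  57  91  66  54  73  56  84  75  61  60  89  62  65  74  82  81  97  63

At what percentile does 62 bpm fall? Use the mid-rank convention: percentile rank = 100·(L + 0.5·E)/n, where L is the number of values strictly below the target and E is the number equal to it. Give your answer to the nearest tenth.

Sorted: 54, 56, 57, 60, 61, 62, 63, 65, 66, 70, 72, 73, 74, 75, 81, 82, 84, 89, 91, 97.
Count below 62: L = 5; count equal: E = 1; n = 20.
Percentile rank = 100·(5 + 0.5·1)/20 = 100·5.5/20 = 27.5.

27.5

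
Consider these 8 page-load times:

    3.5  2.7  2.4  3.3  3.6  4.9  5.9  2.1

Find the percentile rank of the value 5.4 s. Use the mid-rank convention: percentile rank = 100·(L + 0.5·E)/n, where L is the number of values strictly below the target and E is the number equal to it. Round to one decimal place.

Sorted: 2.1, 2.4, 2.7, 3.3, 3.5, 3.6, 4.9, 5.9.
Count below 5.4: L = 7; count equal: E = 0; n = 8.
Percentile rank = 100·(7 + 0.5·0)/8 = 100·7/8 = 87.5.

87.5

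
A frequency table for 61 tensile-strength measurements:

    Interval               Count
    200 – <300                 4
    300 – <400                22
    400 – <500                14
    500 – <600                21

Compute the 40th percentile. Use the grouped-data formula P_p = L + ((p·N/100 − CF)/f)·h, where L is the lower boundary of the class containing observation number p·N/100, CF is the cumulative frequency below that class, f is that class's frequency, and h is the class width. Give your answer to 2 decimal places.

392.73

N = 61; target position k = 40/100 · 61 = 24.4.
Cumulative frequencies: 4, 26, 40, 61.
Observation 24.4 falls in the class 300 – <400.
L = 300, CF = 4, f = 22, h = 100.
P40 = 300 + ((24.4 − 4)/22)·100 = 300 + 92.7273 = 392.727.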